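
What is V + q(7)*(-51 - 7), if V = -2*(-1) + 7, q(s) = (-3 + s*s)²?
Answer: -122719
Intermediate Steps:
q(s) = (-3 + s²)²
V = 9 (V = 2 + 7 = 9)
V + q(7)*(-51 - 7) = 9 + (-3 + 7²)²*(-51 - 7) = 9 + (-3 + 49)²*(-58) = 9 + 46²*(-58) = 9 + 2116*(-58) = 9 - 122728 = -122719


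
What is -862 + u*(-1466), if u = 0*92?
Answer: -862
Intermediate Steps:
u = 0
-862 + u*(-1466) = -862 + 0*(-1466) = -862 + 0 = -862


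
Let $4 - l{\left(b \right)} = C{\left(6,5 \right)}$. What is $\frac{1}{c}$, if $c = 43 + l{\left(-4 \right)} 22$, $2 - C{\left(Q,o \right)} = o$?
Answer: $\frac{1}{197} \approx 0.0050761$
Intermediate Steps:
$C{\left(Q,o \right)} = 2 - o$
$l{\left(b \right)} = 7$ ($l{\left(b \right)} = 4 - \left(2 - 5\right) = 4 - -3 = 4 + 3 = 7$)
$c = 197$ ($c = 43 + 7 \cdot 22 = 43 + 154 = 197$)
$\frac{1}{c} = \frac{1}{197}$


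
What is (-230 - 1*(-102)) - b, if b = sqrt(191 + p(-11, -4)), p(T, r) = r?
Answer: -128 - sqrt(187) ≈ -141.67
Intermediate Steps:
b = sqrt(187) (b = sqrt(191 - 4) = sqrt(187) ≈ 13.675)
(-230 - 1*(-102)) - b = (-230 - 1*(-102)) - sqrt(187) = (-230 + 102) - sqrt(187) = -128 - sqrt(187)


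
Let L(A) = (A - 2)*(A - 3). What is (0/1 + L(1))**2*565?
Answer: 2260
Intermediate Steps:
L(A) = (-3 + A)*(-2 + A) (L(A) = (-2 + A)*(-3 + A) = (-3 + A)*(-2 + A))
(0/1 + L(1))**2*565 = (0/1 + (6 + 1**2 - 5*1))**2*565 = (0*1 + (6 + 1 - 5))**2*565 = (0 + 2)**2*565 = 2**2*565 = 4*565 = 2260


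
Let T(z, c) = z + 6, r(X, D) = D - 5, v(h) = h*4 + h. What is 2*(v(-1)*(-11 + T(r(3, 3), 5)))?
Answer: 70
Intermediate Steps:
v(h) = 5*h (v(h) = 4*h + h = 5*h)
r(X, D) = -5 + D
T(z, c) = 6 + z
2*(v(-1)*(-11 + T(r(3, 3), 5))) = 2*((5*(-1))*(-11 + (6 + (-5 + 3)))) = 2*(-5*(-11 + (6 - 2))) = 2*(-5*(-11 + 4)) = 2*(-5*(-7)) = 2*35 = 70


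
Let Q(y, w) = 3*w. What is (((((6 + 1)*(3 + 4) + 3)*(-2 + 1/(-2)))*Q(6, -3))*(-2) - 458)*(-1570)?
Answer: 4392860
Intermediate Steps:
(((((6 + 1)*(3 + 4) + 3)*(-2 + 1/(-2)))*Q(6, -3))*(-2) - 458)*(-1570) = (((((6 + 1)*(3 + 4) + 3)*(-2 + 1/(-2)))*(3*(-3)))*(-2) - 458)*(-1570) = ((((7*7 + 3)*(-2 - 1/2))*(-9))*(-2) - 458)*(-1570) = ((((49 + 3)*(-5/2))*(-9))*(-2) - 458)*(-1570) = (((52*(-5/2))*(-9))*(-2) - 458)*(-1570) = (-130*(-9)*(-2) - 458)*(-1570) = (1170*(-2) - 458)*(-1570) = (-2340 - 458)*(-1570) = -2798*(-1570) = 4392860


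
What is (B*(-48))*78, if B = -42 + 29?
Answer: 48672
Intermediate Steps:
B = -13
(B*(-48))*78 = -13*(-48)*78 = 624*78 = 48672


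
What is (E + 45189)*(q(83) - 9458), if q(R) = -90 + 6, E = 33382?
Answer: -749724482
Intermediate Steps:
q(R) = -84
(E + 45189)*(q(83) - 9458) = (33382 + 45189)*(-84 - 9458) = 78571*(-9542) = -749724482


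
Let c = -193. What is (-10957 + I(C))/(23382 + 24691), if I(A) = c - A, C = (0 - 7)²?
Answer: -11199/48073 ≈ -0.23296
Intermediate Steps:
C = 49 (C = (-7)² = 49)
I(A) = -193 - A
(-10957 + I(C))/(23382 + 24691) = (-10957 + (-193 - 1*49))/(23382 + 24691) = (-10957 + (-193 - 49))/48073 = (-10957 - 242)*(1/48073) = -11199*1/48073 = -11199/48073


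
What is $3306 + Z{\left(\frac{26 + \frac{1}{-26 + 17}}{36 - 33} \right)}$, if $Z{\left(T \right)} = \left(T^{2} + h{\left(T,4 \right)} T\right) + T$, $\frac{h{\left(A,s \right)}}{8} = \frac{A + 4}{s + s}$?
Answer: $\frac{2550107}{729} \approx 3498.1$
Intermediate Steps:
$h{\left(A,s \right)} = \frac{4 \left(4 + A\right)}{s}$ ($h{\left(A,s \right)} = 8 \frac{A + 4}{s + s} = 8 \frac{4 + A}{2 s} = \frac{4 \left(4 + A\right)}{s}$)
$Z{\left(T \right)} = T + T^{2} + T \left(4 + T\right)$ ($Z{\left(T \right)} = \left(T^{2} + \frac{4 \left(4 + T\right)}{4} T\right) + T = \left(T^{2} + 4 \cdot \frac{1}{4} \left(4 + T\right) T\right) + T = \left(T^{2} + \left(4 + T\right) T\right) + T = \left(T^{2} + T \left(4 + T\right)\right) + T = T + T^{2} + T \left(4 + T\right)$)
$3306 + Z{\left(\frac{26 + \frac{1}{-26 + 17}}{36 - 33} \right)} = 3306 + \frac{26 + \frac{1}{-26 + 17}}{36 - 33} \left(5 + 2 \frac{26 + \frac{1}{-26 + 17}}{36 - 33}\right) = 3306 + \frac{26 + \frac{1}{-9}}{3} \left(5 + 2 \frac{26 + \frac{1}{-9}}{3}\right) = 3306 + \left(26 - \frac{1}{9}\right) \frac{1}{3} \left(5 + 2 \left(26 - \frac{1}{9}\right) \frac{1}{3}\right) = 3306 + \frac{233}{9} \cdot \frac{1}{3} \left(5 + 2 \cdot \frac{233}{9} \cdot \frac{1}{3}\right) = 3306 + \frac{233 \left(5 + 2 \cdot \frac{233}{27}\right)}{27} = 3306 + \frac{233 \left(5 + \frac{466}{27}\right)}{27} = 3306 + \frac{233}{27} \cdot \frac{601}{27} = 3306 + \frac{140033}{729} = \frac{2550107}{729}$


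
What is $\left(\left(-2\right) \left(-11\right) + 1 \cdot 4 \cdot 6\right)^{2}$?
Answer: $2116$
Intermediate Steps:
$\left(\left(-2\right) \left(-11\right) + 1 \cdot 4 \cdot 6\right)^{2} = \left(22 + 4 \cdot 6\right)^{2} = \left(22 + 24\right)^{2} = 46^{2} = 2116$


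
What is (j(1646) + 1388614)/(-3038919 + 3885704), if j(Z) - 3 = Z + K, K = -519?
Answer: 1389744/846785 ≈ 1.6412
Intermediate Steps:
j(Z) = -516 + Z (j(Z) = 3 + (Z - 519) = 3 + (-519 + Z) = -516 + Z)
(j(1646) + 1388614)/(-3038919 + 3885704) = ((-516 + 1646) + 1388614)/(-3038919 + 3885704) = (1130 + 1388614)/846785 = 1389744*(1/846785) = 1389744/846785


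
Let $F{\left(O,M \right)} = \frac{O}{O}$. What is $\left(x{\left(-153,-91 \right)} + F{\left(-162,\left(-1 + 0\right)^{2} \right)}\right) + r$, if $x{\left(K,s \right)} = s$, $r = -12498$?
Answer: $-12588$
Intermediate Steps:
$F{\left(O,M \right)} = 1$
$\left(x{\left(-153,-91 \right)} + F{\left(-162,\left(-1 + 0\right)^{2} \right)}\right) + r = \left(-91 + 1\right) - 12498 = -90 - 12498 = -12588$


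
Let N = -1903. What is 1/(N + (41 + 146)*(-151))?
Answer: -1/30140 ≈ -3.3178e-5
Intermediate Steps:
1/(N + (41 + 146)*(-151)) = 1/(-1903 + (41 + 146)*(-151)) = 1/(-1903 + 187*(-151)) = 1/(-1903 - 28237) = 1/(-30140) = -1/30140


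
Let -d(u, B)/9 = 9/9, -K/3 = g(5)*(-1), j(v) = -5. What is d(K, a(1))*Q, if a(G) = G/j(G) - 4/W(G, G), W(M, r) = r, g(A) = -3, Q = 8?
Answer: -72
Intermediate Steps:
K = -9 (K = -(-9)*(-1) = -3*3 = -9)
a(G) = -4/G - G/5 (a(G) = G/(-5) - 4/G = G*(-⅕) - 4/G = -G/5 - 4/G = -4/G - G/5)
d(u, B) = -9 (d(u, B) = -81/9 = -9*1 = -9)
d(K, a(1))*Q = -9*8 = -72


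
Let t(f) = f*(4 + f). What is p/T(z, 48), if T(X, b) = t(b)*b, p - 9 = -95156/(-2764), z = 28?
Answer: 3751/10348416 ≈ 0.00036247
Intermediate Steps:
p = 30008/691 (p = 9 - 95156/(-2764) = 9 - 95156*(-1/2764) = 9 + 23789/691 = 30008/691 ≈ 43.427)
T(X, b) = b²*(4 + b) (T(X, b) = (b*(4 + b))*b = b²*(4 + b))
p/T(z, 48) = 30008/(691*((48²*(4 + 48)))) = 30008/(691*((2304*52))) = (30008/691)/119808 = (30008/691)*(1/119808) = 3751/10348416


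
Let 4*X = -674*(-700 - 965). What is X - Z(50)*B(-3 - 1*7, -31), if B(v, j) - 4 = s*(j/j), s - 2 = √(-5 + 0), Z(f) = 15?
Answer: 560925/2 - 15*I*√5 ≈ 2.8046e+5 - 33.541*I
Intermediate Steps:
s = 2 + I*√5 (s = 2 + √(-5 + 0) = 2 + √(-5) = 2 + I*√5 ≈ 2.0 + 2.2361*I)
B(v, j) = 6 + I*√5 (B(v, j) = 4 + (2 + I*√5)*(j/j) = 4 + (2 + I*√5)*1 = 4 + (2 + I*√5) = 6 + I*√5)
X = 561105/2 (X = (-674*(-700 - 965))/4 = (-674*(-1665))/4 = (¼)*1122210 = 561105/2 ≈ 2.8055e+5)
X - Z(50)*B(-3 - 1*7, -31) = 561105/2 - 15*(6 + I*√5) = 561105/2 - (90 + 15*I*√5) = 561105/2 + (-90 - 15*I*√5) = 560925/2 - 15*I*√5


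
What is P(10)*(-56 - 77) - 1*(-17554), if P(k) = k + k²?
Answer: 2924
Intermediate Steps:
P(10)*(-56 - 77) - 1*(-17554) = (10*(1 + 10))*(-56 - 77) - 1*(-17554) = (10*11)*(-133) + 17554 = 110*(-133) + 17554 = -14630 + 17554 = 2924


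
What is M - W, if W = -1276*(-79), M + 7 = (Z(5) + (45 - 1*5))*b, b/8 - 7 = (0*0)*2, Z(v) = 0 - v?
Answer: -98851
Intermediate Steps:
Z(v) = -v
b = 56 (b = 56 + 8*((0*0)*2) = 56 + 8*(0*2) = 56 + 8*0 = 56 + 0 = 56)
M = 1953 (M = -7 + (-1*5 + (45 - 1*5))*56 = -7 + (-5 + (45 - 5))*56 = -7 + (-5 + 40)*56 = -7 + 35*56 = -7 + 1960 = 1953)
W = 100804
M - W = 1953 - 1*100804 = 1953 - 100804 = -98851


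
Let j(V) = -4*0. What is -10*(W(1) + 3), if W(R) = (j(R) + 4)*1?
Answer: -70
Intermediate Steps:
j(V) = 0
W(R) = 4 (W(R) = (0 + 4)*1 = 4*1 = 4)
-10*(W(1) + 3) = -10*(4 + 3) = -10*7 = -70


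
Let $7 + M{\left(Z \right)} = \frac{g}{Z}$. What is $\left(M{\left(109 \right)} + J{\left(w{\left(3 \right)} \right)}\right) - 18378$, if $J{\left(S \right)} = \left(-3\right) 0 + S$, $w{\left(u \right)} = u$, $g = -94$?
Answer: $- \frac{2003732}{109} \approx -18383.0$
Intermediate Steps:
$M{\left(Z \right)} = -7 - \frac{94}{Z}$
$J{\left(S \right)} = S$ ($J{\left(S \right)} = 0 + S = S$)
$\left(M{\left(109 \right)} + J{\left(w{\left(3 \right)} \right)}\right) - 18378 = \left(\left(-7 - \frac{94}{109}\right) + 3\right) - 18378 = \left(- \frac{857}{109} + 3\right) - 18378 = - \frac{530}{109} - 18378 = - \frac{2003732}{109}$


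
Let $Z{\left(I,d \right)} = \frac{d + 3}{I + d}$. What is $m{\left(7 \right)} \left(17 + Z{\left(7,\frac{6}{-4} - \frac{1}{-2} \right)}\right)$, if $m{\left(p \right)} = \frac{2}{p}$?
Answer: $\frac{104}{21} \approx 4.9524$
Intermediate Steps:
$Z{\left(I,d \right)} = \frac{3 + d}{I + d}$
$m{\left(7 \right)} \left(17 + Z{\left(7,\frac{6}{-4} - \frac{1}{-2} \right)}\right) = \frac{2}{7} \left(17 + \frac{3 + \left(\frac{6}{-4} - \frac{1}{-2}\right)}{7 + \left(\frac{6}{-4} - \frac{1}{-2}\right)}\right) = 2 \cdot \frac{1}{7} \left(17 + \frac{3 + \left(6 \left(- \frac{1}{4}\right) - - \frac{1}{2}\right)}{7 + \left(6 \left(- \frac{1}{4}\right) - - \frac{1}{2}\right)}\right) = \frac{2 \left(17 + \frac{3 + \left(- \frac{3}{2} + \frac{1}{2}\right)}{7 + \left(- \frac{3}{2} + \frac{1}{2}\right)}\right)}{7} = \frac{2 \left(17 + \frac{3 - 1}{7 - 1}\right)}{7} = \frac{2 \left(17 + \frac{1}{6} \cdot 2\right)}{7} = \frac{2 \left(17 + \frac{1}{3}\right)}{7} = \frac{2}{7} \cdot \frac{52}{3} = \frac{104}{21}$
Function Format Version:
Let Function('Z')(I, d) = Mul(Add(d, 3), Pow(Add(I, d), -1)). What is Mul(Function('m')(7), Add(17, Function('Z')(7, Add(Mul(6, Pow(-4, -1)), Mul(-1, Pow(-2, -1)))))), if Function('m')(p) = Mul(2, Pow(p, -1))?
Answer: Rational(104, 21) ≈ 4.9524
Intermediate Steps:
Function('Z')(I, d) = Mul(Pow(Add(I, d), -1), Add(3, d)) (Function('Z')(I, d) = Mul(Add(3, d), Pow(Add(I, d), -1)) = Mul(Pow(Add(I, d), -1), Add(3, d)))
Mul(Function('m')(7), Add(17, Function('Z')(7, Add(Mul(6, Pow(-4, -1)), Mul(-1, Pow(-2, -1)))))) = Mul(Mul(2, Pow(7, -1)), Add(17, Mul(Pow(Add(7, Add(Mul(6, Pow(-4, -1)), Mul(-1, Pow(-2, -1)))), -1), Add(3, Add(Mul(6, Pow(-4, -1)), Mul(-1, Pow(-2, -1))))))) = Mul(Mul(2, Rational(1, 7)), Add(17, Mul(Pow(Add(7, Add(Mul(6, Rational(-1, 4)), Mul(-1, Rational(-1, 2)))), -1), Add(3, Add(Mul(6, Rational(-1, 4)), Mul(-1, Rational(-1, 2))))))) = Mul(Rational(2, 7), Add(17, Mul(Pow(Add(7, Add(Rational(-3, 2), Rational(1, 2))), -1), Add(3, Add(Rational(-3, 2), Rational(1, 2)))))) = Mul(Rational(2, 7), Add(17, Mul(Pow(Add(7, -1), -1), Add(3, -1)))) = Mul(Rational(2, 7), Add(17, Mul(Pow(6, -1), 2))) = Mul(Rational(2, 7), Add(17, Mul(Rational(1, 6), 2))) = Mul(Rational(2, 7), Add(17, Rational(1, 3))) = Mul(Rational(2, 7), Rational(52, 3)) = Rational(104, 21)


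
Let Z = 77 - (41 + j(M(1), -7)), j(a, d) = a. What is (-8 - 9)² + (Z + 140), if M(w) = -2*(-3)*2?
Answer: 453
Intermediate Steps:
M(w) = 12 (M(w) = 6*2 = 12)
Z = 24 (Z = 77 - (41 + 12) = 77 - 1*53 = 77 - 53 = 24)
(-8 - 9)² + (Z + 140) = (-8 - 9)² + (24 + 140) = (-17)² + 164 = 289 + 164 = 453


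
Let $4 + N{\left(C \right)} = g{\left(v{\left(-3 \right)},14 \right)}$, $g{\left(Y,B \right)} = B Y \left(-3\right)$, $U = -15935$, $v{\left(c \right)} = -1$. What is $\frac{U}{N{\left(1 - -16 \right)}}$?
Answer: $- \frac{15935}{38} \approx -419.34$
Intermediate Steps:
$g{\left(Y,B \right)} = - 3 B Y$
$N{\left(C \right)} = 38$ ($N{\left(C \right)} = -4 - 42 \left(-1\right) = -4 + 42 = 38$)
$\frac{U}{N{\left(1 - -16 \right)}} = - \frac{15935}{38}$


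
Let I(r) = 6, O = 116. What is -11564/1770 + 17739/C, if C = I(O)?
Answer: 88499/30 ≈ 2950.0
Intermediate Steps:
C = 6
-11564/1770 + 17739/C = -11564/1770 + 17739/6 = -11564*1/1770 + 17739*(1/6) = -98/15 + 5913/2 = 88499/30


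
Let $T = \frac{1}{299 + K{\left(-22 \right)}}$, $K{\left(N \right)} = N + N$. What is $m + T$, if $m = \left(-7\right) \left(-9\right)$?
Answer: $\frac{16066}{255} \approx 63.004$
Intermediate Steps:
$K{\left(N \right)} = 2 N$
$m = 63$
$T = \frac{1}{255}$ ($T = \frac{1}{299 + 2 \left(-22\right)} = \frac{1}{299 - 44} = \frac{1}{255} \approx 0.0039216$)
$m + T = 63 + \frac{1}{255} = \frac{16066}{255}$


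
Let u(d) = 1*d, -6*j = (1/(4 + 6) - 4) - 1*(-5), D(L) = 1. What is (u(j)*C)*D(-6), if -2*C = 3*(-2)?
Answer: -11/20 ≈ -0.55000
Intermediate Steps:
j = -11/60 (j = -((1/(4 + 6) - 4) - 1*(-5))/6 = -((1/10 - 4) + 5)/6 = -((⅒ - 4) + 5)/6 = -(-39/10 + 5)/6 = -⅙*11/10 = -11/60 ≈ -0.18333)
u(d) = d
C = 3 (C = -3*(-2)/2 = -½*(-6) = 3)
(u(j)*C)*D(-6) = -11/60*3*1 = -11/20*1 = -11/20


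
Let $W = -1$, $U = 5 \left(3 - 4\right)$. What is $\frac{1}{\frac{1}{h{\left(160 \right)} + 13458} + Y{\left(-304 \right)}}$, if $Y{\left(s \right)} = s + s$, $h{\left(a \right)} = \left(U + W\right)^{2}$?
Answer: $- \frac{13494}{8204351} \approx -0.0016447$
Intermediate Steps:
$U = -5$ ($U = 5 \left(-1\right) = -5$)
$h{\left(a \right)} = 36$ ($h{\left(a \right)} = \left(-5 - 1\right)^{2} = \left(-6\right)^{2} = 36$)
$Y{\left(s \right)} = 2 s$
$\frac{1}{\frac{1}{h{\left(160 \right)} + 13458} + Y{\left(-304 \right)}} = \frac{1}{\frac{1}{36 + 13458} + 2 \left(-304\right)} = \frac{1}{\frac{1}{13494} - 608} = \frac{1}{- \frac{8204351}{13494}} = - \frac{13494}{8204351}$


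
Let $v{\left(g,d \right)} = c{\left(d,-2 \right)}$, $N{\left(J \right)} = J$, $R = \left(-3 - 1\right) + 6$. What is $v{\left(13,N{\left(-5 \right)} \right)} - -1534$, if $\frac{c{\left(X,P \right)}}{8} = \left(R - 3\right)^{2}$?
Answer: $1542$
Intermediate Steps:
$R = 2$ ($R = -4 + 6 = 2$)
$c{\left(X,P \right)} = 8$ ($c{\left(X,P \right)} = 8 \left(2 - 3\right)^{2} = 8 \left(-1\right)^{2} = 8 \cdot 1 = 8$)
$v{\left(g,d \right)} = 8$
$v{\left(13,N{\left(-5 \right)} \right)} - -1534 = 8 - -1534 = 8 + 1534 = 1542$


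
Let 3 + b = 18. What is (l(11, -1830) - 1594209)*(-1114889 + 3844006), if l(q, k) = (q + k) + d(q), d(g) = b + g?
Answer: -4355676190234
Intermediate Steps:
b = 15 (b = -3 + 18 = 15)
d(g) = 15 + g
l(q, k) = 15 + k + 2*q (l(q, k) = (q + k) + (15 + q) = (k + q) + (15 + q) = 15 + k + 2*q)
(l(11, -1830) - 1594209)*(-1114889 + 3844006) = ((15 - 1830 + 2*11) - 1594209)*(-1114889 + 3844006) = ((15 - 1830 + 22) - 1594209)*2729117 = (-1793 - 1594209)*2729117 = -1596002*2729117 = -4355676190234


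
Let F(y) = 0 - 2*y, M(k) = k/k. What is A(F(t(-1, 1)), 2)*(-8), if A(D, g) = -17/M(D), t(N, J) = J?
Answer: 136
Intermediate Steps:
M(k) = 1
F(y) = -2*y
A(D, g) = -17 (A(D, g) = -17/1 = -17*1 = -17)
A(F(t(-1, 1)), 2)*(-8) = -17*(-8) = 136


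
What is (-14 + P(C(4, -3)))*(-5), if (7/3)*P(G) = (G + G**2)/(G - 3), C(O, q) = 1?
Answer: 505/7 ≈ 72.143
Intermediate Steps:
P(G) = 3*(G + G**2)/(7*(-3 + G)) (P(G) = 3*((G + G**2)/(G - 3))/7 = 3*((G + G**2)/(-3 + G))/7 = 3*(G + G**2)/(7*(-3 + G)))
(-14 + P(C(4, -3)))*(-5) = (-14 + (3/7)*1*(1 + 1)/(-3 + 1))*(-5) = (-14 + (3/7)*1*2/(-2))*(-5) = (-14 + (3/7)*1*(-1/2)*2)*(-5) = (-14 - 3/7)*(-5) = -101/7*(-5) = 505/7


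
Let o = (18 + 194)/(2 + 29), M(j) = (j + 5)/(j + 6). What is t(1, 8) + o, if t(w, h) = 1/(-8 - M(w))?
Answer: 417/62 ≈ 6.7258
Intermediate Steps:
M(j) = (5 + j)/(6 + j)
o = 212/31 ≈ 6.8387
t(w, h) = 1/(-8 - (5 + w)/(6 + w))
t(1, 8) + o = (-6 - 1*1)/(53 + 9*1) + 212/31 = (-6 - 1)/(53 + 9) + 212/31 = -7/62 + 212/31 = 417/62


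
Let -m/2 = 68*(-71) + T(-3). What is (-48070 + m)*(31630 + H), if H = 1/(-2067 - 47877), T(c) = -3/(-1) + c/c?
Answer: -30348168420709/24972 ≈ -1.2153e+9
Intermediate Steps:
T(c) = 4 (T(c) = -3*(-1) + 1 = 3 + 1 = 4)
m = 9648 (m = -2*(68*(-71) + 4) = -2*(-4828 + 4) = -2*(-4824) = 9648)
H = -1/49944 (H = 1/(-49944) = -1/49944 ≈ -2.0022e-5)
(-48070 + m)*(31630 + H) = (-48070 + 9648)*(31630 - 1/49944) = -38422*1579728719/49944 = -30348168420709/24972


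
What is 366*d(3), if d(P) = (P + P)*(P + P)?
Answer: 13176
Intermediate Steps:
d(P) = 4*P² (d(P) = (2*P)*(2*P) = 4*P²)
366*d(3) = 366*(4*3²) = 366*(4*9) = 366*36 = 13176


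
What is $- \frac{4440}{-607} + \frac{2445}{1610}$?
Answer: $\frac{1726503}{195454} \approx 8.8333$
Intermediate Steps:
$- \frac{4440}{-607} + \frac{2445}{1610} = \left(-4440\right) \left(- \frac{1}{607}\right) + 2445 \cdot \frac{1}{1610} = \frac{4440}{607} + \frac{489}{322} = \frac{1726503}{195454}$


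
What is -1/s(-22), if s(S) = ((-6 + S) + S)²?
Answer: -1/2500 ≈ -0.00040000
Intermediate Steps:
s(S) = (-6 + 2*S)²
-1/s(-22) = -1/(4*(-3 - 22)²) = -1/(4*(-25)²) = -1/(4*625) = -1/2500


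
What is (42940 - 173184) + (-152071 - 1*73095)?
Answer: -355410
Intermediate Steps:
(42940 - 173184) + (-152071 - 1*73095) = -130244 + (-152071 - 73095) = -130244 - 225166 = -355410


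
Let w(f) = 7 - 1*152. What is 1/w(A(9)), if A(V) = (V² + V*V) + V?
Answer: -1/145 ≈ -0.0068966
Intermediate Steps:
A(V) = V + 2*V² (A(V) = (V² + V²) + V = 2*V² + V = V + 2*V²)
w(f) = -145 (w(f) = 7 - 152 = -145)
1/w(A(9)) = 1/(-145) = -1/145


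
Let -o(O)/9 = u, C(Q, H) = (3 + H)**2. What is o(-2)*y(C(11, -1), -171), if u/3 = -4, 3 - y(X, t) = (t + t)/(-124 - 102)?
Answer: 18144/113 ≈ 160.57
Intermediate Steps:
y(X, t) = 3 + t/113 (y(X, t) = 3 - (t + t)/(-124 - 102) = 3 - 2*t/(-226) = 3 - 2*t*(-1)/226 = 3 - (-1)*t/113 = 3 + t/113)
u = -12 (u = 3*(-4) = -12)
o(O) = 108 (o(O) = -9*(-12) = 108)
o(-2)*y(C(11, -1), -171) = 108*(3 + (1/113)*(-171)) = 108*(3 - 171/113) = 108*(168/113) = 18144/113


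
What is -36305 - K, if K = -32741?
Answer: -3564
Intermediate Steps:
-36305 - K = -36305 - 1*(-32741) = -36305 + 32741 = -3564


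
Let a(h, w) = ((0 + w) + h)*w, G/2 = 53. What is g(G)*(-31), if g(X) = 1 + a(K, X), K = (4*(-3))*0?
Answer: -348347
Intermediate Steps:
G = 106 (G = 2*53 = 106)
K = 0 (K = -12*0 = 0)
a(h, w) = w*(h + w) (a(h, w) = (w + h)*w = (h + w)*w = w*(h + w))
g(X) = 1 + X**2 (g(X) = 1 + X*(0 + X) = 1 + X*X = 1 + X**2)
g(G)*(-31) = (1 + 106**2)*(-31) = (1 + 11236)*(-31) = 11237*(-31) = -348347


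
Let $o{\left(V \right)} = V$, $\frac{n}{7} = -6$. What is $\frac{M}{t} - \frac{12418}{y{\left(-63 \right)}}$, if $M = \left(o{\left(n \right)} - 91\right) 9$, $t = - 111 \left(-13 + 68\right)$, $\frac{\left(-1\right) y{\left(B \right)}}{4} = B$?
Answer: $- \frac{1797863}{36630} \approx -49.082$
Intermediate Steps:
$n = -42$ ($n = 7 \left(-6\right) = -42$)
$y{\left(B \right)} = - 4 B$
$t = -6105$ ($t = \left(-111\right) 55 = -6105$)
$M = -1197$ ($M = \left(-42 - 91\right) 9 = \left(-133\right) 9 = -1197$)
$\frac{M}{t} - \frac{12418}{y{\left(-63 \right)}} = - \frac{1197}{-6105} - \frac{12418}{\left(-4\right) \left(-63\right)} = \left(-1197\right) \left(- \frac{1}{6105}\right) - \frac{12418}{252} = \frac{399}{2035} - \frac{887}{18} = - \frac{1797863}{36630}$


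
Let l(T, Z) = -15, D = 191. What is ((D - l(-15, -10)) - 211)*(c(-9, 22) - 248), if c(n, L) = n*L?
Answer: 2230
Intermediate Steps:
c(n, L) = L*n
((D - l(-15, -10)) - 211)*(c(-9, 22) - 248) = ((191 - 1*(-15)) - 211)*(22*(-9) - 248) = ((191 + 15) - 211)*(-198 - 248) = (206 - 211)*(-446) = -5*(-446) = 2230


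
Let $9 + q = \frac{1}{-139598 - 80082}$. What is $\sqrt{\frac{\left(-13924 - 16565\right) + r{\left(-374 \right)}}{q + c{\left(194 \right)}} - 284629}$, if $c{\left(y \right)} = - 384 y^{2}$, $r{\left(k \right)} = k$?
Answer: $\frac{3 i \sqrt{318777443519945016581504029901}}{3174866545441} \approx 533.51 i$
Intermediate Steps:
$q = - \frac{1977121}{219680}$ ($q = -9 + \frac{1}{-139598 - 80082} = -9 + \frac{1}{-219680} = -9 - \frac{1}{219680} = - \frac{1977121}{219680} \approx -9.0$)
$\sqrt{\frac{\left(-13924 - 16565\right) + r{\left(-374 \right)}}{q + c{\left(194 \right)}} - 284629} = \sqrt{\frac{\left(-13924 - 16565\right) - 374}{- \frac{1977121}{219680} - 384 \cdot 194^{2}} - 284629} = \sqrt{\frac{\left(-13924 - 16565\right) - 374}{- \frac{1977121}{219680} - 14452224} - 284629} = \sqrt{\frac{-30489 - 374}{- \frac{1977121}{219680} - 14452224} - 284629} = \sqrt{- \frac{30863}{- \frac{3174866545441}{219680}} - 284629} = \sqrt{\left(-30863\right) \left(- \frac{219680}{3174866545441}\right) - 284629} = \sqrt{\frac{6779983840}{3174866545441} - 284629} = \sqrt{- \frac{903659083182342549}{3174866545441}} = \frac{3 i \sqrt{318777443519945016581504029901}}{3174866545441}$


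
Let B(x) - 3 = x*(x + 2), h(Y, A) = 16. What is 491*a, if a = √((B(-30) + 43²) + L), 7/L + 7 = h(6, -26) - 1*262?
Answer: 491*√172310457/253 ≈ 25475.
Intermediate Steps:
B(x) = 3 + x*(2 + x) (B(x) = 3 + x*(x + 2) = 3 + x*(2 + x))
L = -7/253 (L = 7/(-7 + (16 - 1*262)) = 7/(-7 + (16 - 262)) = 7/(-7 - 246) = 7/(-253) = 7*(-1/253) = -7/253 ≈ -0.027668)
a = √172310457/253 (a = √(((3 + (-30)² + 2*(-30)) + 43²) - 7/253) = √(((3 + 900 - 60) + 1849) - 7/253) = √((843 + 1849) - 7/253) = √(2692 - 7/253) = √(681069/253) = √172310457/253 ≈ 51.884)
491*a = 491*(√172310457/253) = 491*√172310457/253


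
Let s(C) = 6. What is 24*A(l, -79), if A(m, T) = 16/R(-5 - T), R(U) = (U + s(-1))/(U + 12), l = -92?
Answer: 2064/5 ≈ 412.80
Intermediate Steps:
R(U) = (6 + U)/(12 + U) (R(U) = (U + 6)/(U + 12) = (6 + U)/(12 + U))
A(m, T) = 16*(7 - T)/(1 - T) (A(m, T) = 16/(((6 + (-5 - T))/(12 + (-5 - T)))) = 16/(((1 - T)/(7 - T))) = 16*((7 - T)/(1 - T)) = 16*(7 - T)/(1 - T))
24*A(l, -79) = 24*(16*(-7 - 79)/(-1 - 79)) = 24*(16*(-86)/(-80)) = 24*(16*(-1/80)*(-86)) = 24*(86/5) = 2064/5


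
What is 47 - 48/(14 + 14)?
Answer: 317/7 ≈ 45.286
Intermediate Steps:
47 - 48/(14 + 14) = 47 - 48/28 = 47 - 48*1/28 = 47 - 12/7 = 317/7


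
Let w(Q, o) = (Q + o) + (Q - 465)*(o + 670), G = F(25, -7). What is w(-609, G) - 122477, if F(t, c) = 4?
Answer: -846958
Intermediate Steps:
G = 4
w(Q, o) = Q + o + (-465 + Q)*(670 + o) (w(Q, o) = (Q + o) + (-465 + Q)*(670 + o) = Q + o + (-465 + Q)*(670 + o))
w(-609, G) - 122477 = (-311550 - 464*4 + 671*(-609) - 609*4) - 122477 = (-311550 - 1856 - 408639 - 2436) - 122477 = -724481 - 122477 = -846958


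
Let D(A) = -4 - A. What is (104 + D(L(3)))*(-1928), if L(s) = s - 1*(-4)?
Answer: -179304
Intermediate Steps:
L(s) = 4 + s (L(s) = s + 4 = 4 + s)
(104 + D(L(3)))*(-1928) = (104 + (-4 - (4 + 3)))*(-1928) = (104 + (-4 - 1*7))*(-1928) = (104 + (-4 - 7))*(-1928) = (104 - 11)*(-1928) = 93*(-1928) = -179304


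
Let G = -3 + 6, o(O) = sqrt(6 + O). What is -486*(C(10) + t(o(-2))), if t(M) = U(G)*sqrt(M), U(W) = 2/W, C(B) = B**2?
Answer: -48600 - 324*sqrt(2) ≈ -49058.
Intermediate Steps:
G = 3
t(M) = 2*sqrt(M)/3 (t(M) = (2/3)*sqrt(M) = (2*(1/3))*sqrt(M) = 2*sqrt(M)/3)
-486*(C(10) + t(o(-2))) = -486*(10**2 + 2*sqrt(sqrt(6 - 2))/3) = -486*(100 + 2*sqrt(sqrt(4))/3) = -486*(100 + 2*sqrt(2)/3) = -48600 - 324*sqrt(2)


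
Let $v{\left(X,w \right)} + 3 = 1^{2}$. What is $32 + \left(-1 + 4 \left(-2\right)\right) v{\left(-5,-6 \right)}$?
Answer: $50$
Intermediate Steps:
$v{\left(X,w \right)} = -2$ ($v{\left(X,w \right)} = -3 + 1^{2} = -3 + 1 = -2$)
$32 + \left(-1 + 4 \left(-2\right)\right) v{\left(-5,-6 \right)} = 32 + \left(-1 + 4 \left(-2\right)\right) \left(-2\right) = 32 + \left(-1 - 8\right) \left(-2\right) = 32 - -18 = 32 + 18 = 50$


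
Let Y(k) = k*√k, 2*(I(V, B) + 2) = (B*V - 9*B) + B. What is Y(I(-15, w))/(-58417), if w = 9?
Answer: 211*I*√422/233668 ≈ 0.01855*I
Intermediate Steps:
I(V, B) = -2 - 4*B + B*V/2 (I(V, B) = -2 + ((B*V - 9*B) + B)/2 = -2 + ((-9*B + B*V) + B)/2 = -2 + (-8*B + B*V)/2 = -2 + (-4*B + B*V/2) = -2 - 4*B + B*V/2)
Y(k) = k^(3/2)
Y(I(-15, w))/(-58417) = (-2 - 4*9 + (½)*9*(-15))^(3/2)/(-58417) = (-2 - 36 - 135/2)^(3/2)*(-1/58417) = (-211/2)^(3/2)*(-1/58417) = -211*I*√422/4*(-1/58417) = 211*I*√422/233668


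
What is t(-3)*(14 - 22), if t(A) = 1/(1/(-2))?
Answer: 16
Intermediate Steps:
t(A) = -2 (t(A) = 1/(-½) = -2)
t(-3)*(14 - 22) = -2*(14 - 22) = -2*(-8) = 16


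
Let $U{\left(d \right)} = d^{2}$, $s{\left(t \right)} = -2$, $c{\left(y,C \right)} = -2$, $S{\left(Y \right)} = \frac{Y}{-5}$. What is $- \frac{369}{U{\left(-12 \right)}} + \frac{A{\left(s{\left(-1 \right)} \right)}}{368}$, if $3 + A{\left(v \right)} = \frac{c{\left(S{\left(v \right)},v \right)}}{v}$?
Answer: $- \frac{945}{368} \approx -2.5679$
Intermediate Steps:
$S{\left(Y \right)} = - \frac{Y}{5}$ ($S{\left(Y \right)} = Y \left(- \frac{1}{5}\right) = - \frac{Y}{5}$)
$A{\left(v \right)} = -3 - \frac{2}{v}$
$- \frac{369}{U{\left(-12 \right)}} + \frac{A{\left(s{\left(-1 \right)} \right)}}{368} = - \frac{369}{\left(-12\right)^{2}} + \frac{-3 - \frac{2}{-2}}{368} = - \frac{369}{144} + \left(-3 - -1\right) \frac{1}{368} = \left(-369\right) \frac{1}{144} + \left(-3 + 1\right) \frac{1}{368} = - \frac{41}{16} - \frac{1}{184} = - \frac{945}{368}$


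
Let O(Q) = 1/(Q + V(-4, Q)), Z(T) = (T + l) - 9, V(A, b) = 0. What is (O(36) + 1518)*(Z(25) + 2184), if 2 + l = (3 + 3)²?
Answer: 61042933/18 ≈ 3.3913e+6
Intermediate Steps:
l = 34 (l = -2 + (3 + 3)² = -2 + 6² = -2 + 36 = 34)
Z(T) = 25 + T (Z(T) = (T + 34) - 9 = (34 + T) - 9 = 25 + T)
O(Q) = 1/Q (O(Q) = 1/(Q + 0) = 1/Q)
(O(36) + 1518)*(Z(25) + 2184) = (1/36 + 1518)*((25 + 25) + 2184) = (1/36 + 1518)*(50 + 2184) = (54649/36)*2234 = 61042933/18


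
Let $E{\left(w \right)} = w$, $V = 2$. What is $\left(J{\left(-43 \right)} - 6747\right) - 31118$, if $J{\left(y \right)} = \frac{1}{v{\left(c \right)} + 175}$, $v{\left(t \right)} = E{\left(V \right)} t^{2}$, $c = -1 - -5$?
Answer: $- \frac{7838054}{207} \approx -37865.0$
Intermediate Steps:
$c = 4$ ($c = -1 + 5 = 4$)
$v{\left(t \right)} = 2 t^{2}$
$J{\left(y \right)} = \frac{1}{207}$ ($J{\left(y \right)} = \frac{1}{2 \cdot 4^{2} + 175} = \frac{1}{2 \cdot 16 + 175} = \frac{1}{32 + 175} = \frac{1}{207}$)
$\left(J{\left(-43 \right)} - 6747\right) - 31118 = \left(\frac{1}{207} - 6747\right) - 31118 = - \frac{1396628}{207} - 31118 = - \frac{7838054}{207}$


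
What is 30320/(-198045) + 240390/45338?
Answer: 4623338939/897896421 ≈ 5.1491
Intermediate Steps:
30320/(-198045) + 240390/45338 = 30320*(-1/198045) + 240390*(1/45338) = -6064/39609 + 120195/22669 = 4623338939/897896421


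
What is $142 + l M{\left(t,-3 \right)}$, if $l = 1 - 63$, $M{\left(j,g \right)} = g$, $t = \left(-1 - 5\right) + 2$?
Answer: $328$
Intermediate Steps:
$t = -4$ ($t = -6 + 2 = -4$)
$l = -62$ ($l = 1 - 63 = -62$)
$142 + l M{\left(t,-3 \right)} = 142 - -186 = 142 + 186 = 328$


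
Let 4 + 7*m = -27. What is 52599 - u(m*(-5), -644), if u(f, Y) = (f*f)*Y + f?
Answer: 368334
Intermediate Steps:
m = -31/7 (m = -4/7 + (⅐)*(-27) = -4/7 - 27/7 = -31/7 ≈ -4.4286)
u(f, Y) = f + Y*f² (u(f, Y) = f²*Y + f = Y*f² + f = f + Y*f²)
52599 - u(m*(-5), -644) = 52599 - (-31/7*(-5))*(1 - (-2852)*(-5)) = 52599 - 155*(1 - 644*155/7)/7 = 52599 - 155*(1 - 14260)/7 = 52599 - 155*(-14259)/7 = 52599 - 1*(-315735) = 52599 + 315735 = 368334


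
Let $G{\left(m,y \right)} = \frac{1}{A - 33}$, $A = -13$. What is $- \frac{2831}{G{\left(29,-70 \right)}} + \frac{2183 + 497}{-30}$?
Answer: $\frac{390410}{3} \approx 1.3014 \cdot 10^{5}$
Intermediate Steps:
$G{\left(m,y \right)} = - \frac{1}{46}$ ($G{\left(m,y \right)} = \frac{1}{-13 - 33} = \frac{1}{-46} = - \frac{1}{46}$)
$- \frac{2831}{G{\left(29,-70 \right)}} + \frac{2183 + 497}{-30} = - \frac{2831}{- \frac{1}{46}} + \frac{2183 + 497}{-30} = \left(-2831\right) \left(-46\right) + 2680 \left(- \frac{1}{30}\right) = 130226 - \frac{268}{3} = \frac{390410}{3}$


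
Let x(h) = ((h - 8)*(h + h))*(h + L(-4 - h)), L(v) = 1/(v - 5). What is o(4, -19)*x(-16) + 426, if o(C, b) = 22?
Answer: -1872474/7 ≈ -2.6750e+5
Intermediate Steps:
L(v) = 1/(-5 + v)
x(h) = 2*h*(-8 + h)*(h + 1/(-9 - h)) (x(h) = ((h - 8)*(h + h))*(h + 1/(-5 + (-4 - h))) = ((-8 + h)*(2*h))*(h + 1/(-9 - h)) = (2*h*(-8 + h))*(h + 1/(-9 - h)) = 2*h*(-8 + h)*(h + 1/(-9 - h)))
o(4, -19)*x(-16) + 426 = 22*(2*(-16)*(8 - 1*(-16) - 16*(-8 - 16)*(9 - 16))/(9 - 16)) + 426 = 22*(2*(-16)*(8 + 16 - 16*(-24)*(-7))/(-7)) + 426 = 22*(2*(-16)*(-⅐)*(8 + 16 - 2688)) + 426 = 22*(2*(-16)*(-⅐)*(-2664)) + 426 = 22*(-85248/7) + 426 = -1875456/7 + 426 = -1872474/7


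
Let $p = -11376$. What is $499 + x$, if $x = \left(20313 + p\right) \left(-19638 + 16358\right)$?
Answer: $-29312861$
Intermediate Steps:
$x = -29313360$ ($x = \left(20313 - 11376\right) \left(-19638 + 16358\right) = 8937 \left(-3280\right) = -29313360$)
$499 + x = 499 - 29313360 = -29312861$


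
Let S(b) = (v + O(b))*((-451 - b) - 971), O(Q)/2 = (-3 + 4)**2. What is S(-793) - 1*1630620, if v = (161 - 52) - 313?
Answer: -1503562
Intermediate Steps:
v = -204 (v = 109 - 313 = -204)
O(Q) = 2 (O(Q) = 2*(-3 + 4)**2 = 2*1**2 = 2*1 = 2)
S(b) = 287244 + 202*b (S(b) = (-204 + 2)*((-451 - b) - 971) = -202*(-1422 - b) = 287244 + 202*b)
S(-793) - 1*1630620 = (287244 + 202*(-793)) - 1*1630620 = (287244 - 160186) - 1630620 = 127058 - 1630620 = -1503562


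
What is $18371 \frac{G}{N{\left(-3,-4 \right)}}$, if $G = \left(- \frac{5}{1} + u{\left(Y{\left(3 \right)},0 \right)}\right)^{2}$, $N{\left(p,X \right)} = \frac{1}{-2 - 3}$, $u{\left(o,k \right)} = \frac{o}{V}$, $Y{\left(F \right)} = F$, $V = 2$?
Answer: $- \frac{4500895}{4} \approx -1.1252 \cdot 10^{6}$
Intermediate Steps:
$u{\left(o,k \right)} = \frac{o}{2}$
$N{\left(p,X \right)} = - \frac{1}{5}$ ($N{\left(p,X \right)} = \frac{1}{-5} = - \frac{1}{5}$)
$G = \frac{49}{4}$ ($G = \left(- \frac{5}{1} + \frac{1}{2} \cdot 3\right)^{2} = \left(\left(-5\right) 1 + \frac{3}{2}\right)^{2} = \left(-5 + \frac{3}{2}\right)^{2} = \left(- \frac{7}{2}\right)^{2} = \frac{49}{4} \approx 12.25$)
$18371 \frac{G}{N{\left(-3,-4 \right)}} = 18371 \frac{49}{4 \left(- \frac{1}{5}\right)} = 18371 \cdot \frac{49}{4} \left(-5\right) = 18371 \left(- \frac{245}{4}\right) = - \frac{4500895}{4}$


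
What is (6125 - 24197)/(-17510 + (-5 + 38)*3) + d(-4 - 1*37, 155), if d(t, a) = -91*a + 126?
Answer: -243370297/17411 ≈ -13978.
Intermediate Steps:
d(t, a) = 126 - 91*a
(6125 - 24197)/(-17510 + (-5 + 38)*3) + d(-4 - 1*37, 155) = (6125 - 24197)/(-17510 + (-5 + 38)*3) + (126 - 91*155) = -18072/(-17510 + 33*3) + (126 - 14105) = -18072/(-17510 + 99) - 13979 = -18072/(-17411) - 13979 = -18072*(-1/17411) - 13979 = 18072/17411 - 13979 = -243370297/17411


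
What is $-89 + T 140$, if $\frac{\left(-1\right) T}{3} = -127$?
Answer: $53251$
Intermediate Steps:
$T = 381$ ($T = \left(-3\right) \left(-127\right) = 381$)
$-89 + T 140 = -89 + 381 \cdot 140 = -89 + 53340 = 53251$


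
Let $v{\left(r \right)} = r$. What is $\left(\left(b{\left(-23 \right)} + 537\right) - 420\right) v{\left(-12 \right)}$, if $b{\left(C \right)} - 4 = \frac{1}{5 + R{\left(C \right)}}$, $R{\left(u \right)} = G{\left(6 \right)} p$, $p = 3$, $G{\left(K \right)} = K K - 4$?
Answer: $- \frac{146664}{101} \approx -1452.1$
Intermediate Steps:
$G{\left(K \right)} = -4 + K^{2}$ ($G{\left(K \right)} = K^{2} - 4 = -4 + K^{2}$)
$R{\left(u \right)} = 96$ ($R{\left(u \right)} = \left(-4 + 6^{2}\right) 3 = \left(-4 + 36\right) 3 = 32 \cdot 3 = 96$)
$b{\left(C \right)} = \frac{405}{101}$ ($b{\left(C \right)} = 4 + \frac{1}{5 + 96} = 4 + \frac{1}{101} = \frac{405}{101}$)
$\left(\left(b{\left(-23 \right)} + 537\right) - 420\right) v{\left(-12 \right)} = \left(\left(\frac{405}{101} + 537\right) - 420\right) \left(-12\right) = \left(\frac{54642}{101} - 420\right) \left(-12\right) = \frac{12222}{101} \left(-12\right) = - \frac{146664}{101}$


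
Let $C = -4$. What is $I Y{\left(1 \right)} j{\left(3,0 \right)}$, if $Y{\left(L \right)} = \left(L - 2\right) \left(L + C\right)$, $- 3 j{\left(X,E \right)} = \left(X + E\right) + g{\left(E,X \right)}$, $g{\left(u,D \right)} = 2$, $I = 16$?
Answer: $-80$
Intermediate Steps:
$j{\left(X,E \right)} = - \frac{2}{3} - \frac{E}{3} - \frac{X}{3}$ ($j{\left(X,E \right)} = - \frac{\left(X + E\right) + 2}{3} = - \frac{\left(E + X\right) + 2}{3} = - \frac{2 + E + X}{3} = - \frac{2}{3} - \frac{E}{3} - \frac{X}{3}$)
$Y{\left(L \right)} = \left(-4 + L\right) \left(-2 + L\right)$ ($Y{\left(L \right)} = \left(L - 2\right) \left(L - 4\right) = \left(-2 + L\right) \left(-4 + L\right) = \left(-4 + L\right) \left(-2 + L\right)$)
$I Y{\left(1 \right)} j{\left(3,0 \right)} = 16 \left(8 + 1^{2} - 6\right) \left(- \frac{2}{3} - 0 - 1\right) = 16 \left(8 + 1 - 6\right) \left(- \frac{2}{3} + 0 - 1\right) = 16 \cdot 3 \left(- \frac{5}{3}\right) = 48 \left(- \frac{5}{3}\right) = -80$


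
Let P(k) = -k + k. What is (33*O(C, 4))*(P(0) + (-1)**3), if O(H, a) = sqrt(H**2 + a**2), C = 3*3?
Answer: -33*sqrt(97) ≈ -325.01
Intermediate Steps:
C = 9
P(k) = 0
(33*O(C, 4))*(P(0) + (-1)**3) = (33*sqrt(9**2 + 4**2))*(0 + (-1)**3) = (33*sqrt(81 + 16))*(0 - 1) = (33*sqrt(97))*(-1) = -33*sqrt(97)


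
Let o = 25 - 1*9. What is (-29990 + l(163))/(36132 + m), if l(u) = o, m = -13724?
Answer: -14987/11204 ≈ -1.3376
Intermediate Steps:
o = 16 (o = 25 - 9 = 16)
l(u) = 16
(-29990 + l(163))/(36132 + m) = (-29990 + 16)/(36132 - 13724) = -29974/22408 = -29974*1/22408 = -14987/11204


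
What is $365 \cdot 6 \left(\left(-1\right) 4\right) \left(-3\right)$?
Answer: $26280$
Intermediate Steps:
$365 \cdot 6 \left(\left(-1\right) 4\right) \left(-3\right) = 365 \cdot 6 \left(-4\right) \left(-3\right) = 365 \left(\left(-24\right) \left(-3\right)\right) = 365 \cdot 72 = 26280$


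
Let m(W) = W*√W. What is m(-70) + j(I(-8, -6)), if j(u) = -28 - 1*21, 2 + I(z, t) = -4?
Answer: -49 - 70*I*√70 ≈ -49.0 - 585.66*I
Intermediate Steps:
I(z, t) = -6 (I(z, t) = -2 - 4 = -6)
m(W) = W^(3/2)
j(u) = -49 (j(u) = -28 - 21 = -49)
m(-70) + j(I(-8, -6)) = (-70)^(3/2) - 49 = -70*I*√70 - 49 = -49 - 70*I*√70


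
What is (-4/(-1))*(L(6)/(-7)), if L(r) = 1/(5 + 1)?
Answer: -2/21 ≈ -0.095238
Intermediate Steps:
L(r) = ⅙ (L(r) = 1/6 = ⅙)
(-4/(-1))*(L(6)/(-7)) = (-4/(-1))*((⅙)/(-7)) = (-1*(-4))*((⅙)*(-⅐)) = 4*(-1/42) = -2/21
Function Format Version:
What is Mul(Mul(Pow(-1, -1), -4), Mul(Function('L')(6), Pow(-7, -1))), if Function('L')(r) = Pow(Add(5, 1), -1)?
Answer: Rational(-2, 21) ≈ -0.095238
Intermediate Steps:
Function('L')(r) = Rational(1, 6) (Function('L')(r) = Pow(6, -1) = Rational(1, 6))
Mul(Mul(Pow(-1, -1), -4), Mul(Function('L')(6), Pow(-7, -1))) = Mul(Mul(Pow(-1, -1), -4), Mul(Rational(1, 6), Pow(-7, -1))) = Mul(Mul(-1, -4), Mul(Rational(1, 6), Rational(-1, 7))) = Mul(4, Rational(-1, 42)) = Rational(-2, 21)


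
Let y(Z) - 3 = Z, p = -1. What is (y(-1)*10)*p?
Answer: -20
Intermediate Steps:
y(Z) = 3 + Z
(y(-1)*10)*p = ((3 - 1)*10)*(-1) = (2*10)*(-1) = 20*(-1) = -20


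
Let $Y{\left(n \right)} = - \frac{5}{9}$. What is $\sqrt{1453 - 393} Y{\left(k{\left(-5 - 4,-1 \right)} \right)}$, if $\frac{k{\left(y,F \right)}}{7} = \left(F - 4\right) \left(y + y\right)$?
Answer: $- \frac{10 \sqrt{265}}{9} \approx -18.088$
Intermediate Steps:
$k{\left(y,F \right)} = 14 y \left(-4 + F\right)$ ($k{\left(y,F \right)} = 7 \left(F - 4\right) \left(y + y\right) = 7 \left(-4 + F\right) 2 y = 7 \cdot 2 y \left(-4 + F\right) = 14 y \left(-4 + F\right)$)
$Y{\left(n \right)} = - \frac{5}{9}$ ($Y{\left(n \right)} = \left(-5\right) \frac{1}{9} = - \frac{5}{9}$)
$\sqrt{1453 - 393} Y{\left(k{\left(-5 - 4,-1 \right)} \right)} = \sqrt{1453 - 393} \left(- \frac{5}{9}\right) = \sqrt{1060} \left(- \frac{5}{9}\right) = 2 \sqrt{265} \left(- \frac{5}{9}\right) = - \frac{10 \sqrt{265}}{9}$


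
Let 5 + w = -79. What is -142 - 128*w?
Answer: 10610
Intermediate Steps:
w = -84 (w = -5 - 79 = -84)
-142 - 128*w = -142 - 128*(-84) = -142 + 10752 = 10610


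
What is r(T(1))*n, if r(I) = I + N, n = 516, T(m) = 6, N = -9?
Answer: -1548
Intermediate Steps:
r(I) = -9 + I (r(I) = I - 9 = -9 + I)
r(T(1))*n = (-9 + 6)*516 = -3*516 = -1548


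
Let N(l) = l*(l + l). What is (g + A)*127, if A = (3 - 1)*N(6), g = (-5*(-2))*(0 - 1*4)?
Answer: 13208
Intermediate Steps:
N(l) = 2*l² (N(l) = l*(2*l) = 2*l²)
g = -40 (g = 10*(0 - 4) = 10*(-4) = -40)
A = 144 (A = (3 - 1)*(2*6²) = 2*(2*36) = 2*72 = 144)
(g + A)*127 = (-40 + 144)*127 = 104*127 = 13208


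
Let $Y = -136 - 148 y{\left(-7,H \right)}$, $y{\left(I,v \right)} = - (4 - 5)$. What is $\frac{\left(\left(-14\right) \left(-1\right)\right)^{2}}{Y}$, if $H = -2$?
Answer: $- \frac{49}{71} \approx -0.69014$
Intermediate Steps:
$y{\left(I,v \right)} = 1$ ($y{\left(I,v \right)} = \left(-1\right) \left(-1\right) = 1$)
$Y = -284$ ($Y = -136 - 148 = -284$)
$\frac{\left(\left(-14\right) \left(-1\right)\right)^{2}}{Y} = \frac{\left(\left(-14\right) \left(-1\right)\right)^{2}}{-284} = 14^{2} \left(- \frac{1}{284}\right) = 196 \left(- \frac{1}{284}\right) = - \frac{49}{71}$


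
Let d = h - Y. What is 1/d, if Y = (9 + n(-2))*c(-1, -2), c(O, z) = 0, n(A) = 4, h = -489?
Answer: -1/489 ≈ -0.0020450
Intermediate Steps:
Y = 0 (Y = (9 + 4)*0 = 13*0 = 0)
d = -489 (d = -489 - 1*0 = -489 + 0 = -489)
1/d = 1/(-489) = -1/489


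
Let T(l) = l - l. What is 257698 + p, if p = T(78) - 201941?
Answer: 55757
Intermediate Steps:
T(l) = 0
p = -201941 (p = 0 - 201941 = -201941)
257698 + p = 257698 - 201941 = 55757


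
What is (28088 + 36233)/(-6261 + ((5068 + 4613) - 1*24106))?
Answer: -64321/20686 ≈ -3.1094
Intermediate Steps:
(28088 + 36233)/(-6261 + ((5068 + 4613) - 1*24106)) = 64321/(-6261 + (9681 - 24106)) = 64321/(-6261 - 14425) = 64321/(-20686) = 64321*(-1/20686) = -64321/20686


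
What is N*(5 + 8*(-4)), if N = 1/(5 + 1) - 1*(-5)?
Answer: -279/2 ≈ -139.50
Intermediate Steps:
N = 31/6 (N = 1/6 + 5 = 31/6 ≈ 5.1667)
N*(5 + 8*(-4)) = 31*(5 + 8*(-4))/6 = 31*(5 - 32)/6 = (31/6)*(-27) = -279/2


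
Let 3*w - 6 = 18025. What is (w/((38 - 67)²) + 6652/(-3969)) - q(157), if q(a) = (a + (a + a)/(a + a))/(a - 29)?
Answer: 904987193/213627456 ≈ 4.2363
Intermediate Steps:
w = 18031/3 (w = 2 + (⅓)*18025 = 2 + 18025/3 = 18031/3 ≈ 6010.3)
q(a) = (1 + a)/(-29 + a) (q(a) = (a + (2*a)/((2*a)))/(-29 + a) = (a + (2*a)*(1/(2*a)))/(-29 + a) = (a + 1)/(-29 + a) = (1 + a)/(-29 + a))
(w/((38 - 67)²) + 6652/(-3969)) - q(157) = (18031/(3*((38 - 67)²)) + 6652/(-3969)) - (1 + 157)/(-29 + 157) = (18031/(3*((-29)²)) + 6652*(-1/3969)) - 158/128 = ((18031/3)/841 - 6652/3969) - 158/128 = ((18031/3)*(1/841) - 6652/3969) - 1*79/64 = (18031/2523 - 6652/3969) - 79/64 = 18260681/3337929 - 79/64 = 904987193/213627456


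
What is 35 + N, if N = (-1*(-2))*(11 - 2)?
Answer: 53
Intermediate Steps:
N = 18 (N = 2*9 = 18)
35 + N = 35 + 18 = 53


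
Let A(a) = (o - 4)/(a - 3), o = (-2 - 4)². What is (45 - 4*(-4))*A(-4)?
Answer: -1952/7 ≈ -278.86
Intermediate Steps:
o = 36 (o = (-6)² = 36)
A(a) = 32/(-3 + a) (A(a) = (36 - 4)/(a - 3) = 32/(-3 + a))
(45 - 4*(-4))*A(-4) = (45 - 4*(-4))*(32/(-3 - 4)) = (45 + 16)*(32/(-7)) = 61*(32*(-⅐)) = 61*(-32/7) = -1952/7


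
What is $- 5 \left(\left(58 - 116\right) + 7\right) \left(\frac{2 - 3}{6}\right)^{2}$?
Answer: $\frac{85}{12} \approx 7.0833$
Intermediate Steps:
$- 5 \left(\left(58 - 116\right) + 7\right) \left(\frac{2 - 3}{6}\right)^{2} = - 5 \left(-58 + 7\right) \left(\left(-1\right) \frac{1}{6}\right)^{2} = \left(-5\right) \left(-51\right) \left(- \frac{1}{6}\right)^{2} = 255 \cdot \frac{1}{36} = \frac{85}{12}$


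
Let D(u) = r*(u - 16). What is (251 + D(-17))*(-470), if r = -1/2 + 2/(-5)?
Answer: -131929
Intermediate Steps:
r = -9/10 (r = -1*½ + 2*(-⅕) = -½ - ⅖ = -9/10 ≈ -0.90000)
D(u) = 72/5 - 9*u/10 (D(u) = -9*(u - 16)/10 = -9*(-16 + u)/10 = 72/5 - 9*u/10)
(251 + D(-17))*(-470) = (251 + (72/5 - 9/10*(-17)))*(-470) = (251 + (72/5 + 153/10))*(-470) = (251 + 297/10)*(-470) = (2807/10)*(-470) = -131929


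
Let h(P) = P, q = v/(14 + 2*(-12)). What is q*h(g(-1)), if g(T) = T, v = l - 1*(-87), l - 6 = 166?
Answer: 259/10 ≈ 25.900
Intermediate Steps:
l = 172 (l = 6 + 166 = 172)
v = 259 (v = 172 - 1*(-87) = 172 + 87 = 259)
q = -259/10 (q = 259/(14 + 2*(-12)) = 259/(14 - 24) = 259/(-10) = 259*(-1/10) = -259/10 ≈ -25.900)
q*h(g(-1)) = -259/10*(-1) = 259/10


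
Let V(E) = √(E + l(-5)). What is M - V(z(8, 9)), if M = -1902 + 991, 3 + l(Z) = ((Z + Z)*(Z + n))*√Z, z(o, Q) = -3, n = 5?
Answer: -911 - I*√6 ≈ -911.0 - 2.4495*I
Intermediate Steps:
l(Z) = -3 + 2*Z^(3/2)*(5 + Z) (l(Z) = -3 + ((Z + Z)*(Z + 5))*√Z = -3 + ((2*Z)*(5 + Z))*√Z = -3 + (2*Z*(5 + Z))*√Z = -3 + 2*Z^(3/2)*(5 + Z))
M = -911
V(E) = √(-3 + E) (V(E) = √(E + (-3 + 2*(-5)^(5/2) + 10*(-5)^(3/2))) = √(E + (-3 + 2*(25*I*√5) + 10*(-5*I*√5))) = √(E + (-3 + 50*I*√5 - 50*I*√5)) = √(E - 3) = √(-3 + E))
M - V(z(8, 9)) = -911 - √(-3 - 3) = -911 - √(-6) = -911 - I*√6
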